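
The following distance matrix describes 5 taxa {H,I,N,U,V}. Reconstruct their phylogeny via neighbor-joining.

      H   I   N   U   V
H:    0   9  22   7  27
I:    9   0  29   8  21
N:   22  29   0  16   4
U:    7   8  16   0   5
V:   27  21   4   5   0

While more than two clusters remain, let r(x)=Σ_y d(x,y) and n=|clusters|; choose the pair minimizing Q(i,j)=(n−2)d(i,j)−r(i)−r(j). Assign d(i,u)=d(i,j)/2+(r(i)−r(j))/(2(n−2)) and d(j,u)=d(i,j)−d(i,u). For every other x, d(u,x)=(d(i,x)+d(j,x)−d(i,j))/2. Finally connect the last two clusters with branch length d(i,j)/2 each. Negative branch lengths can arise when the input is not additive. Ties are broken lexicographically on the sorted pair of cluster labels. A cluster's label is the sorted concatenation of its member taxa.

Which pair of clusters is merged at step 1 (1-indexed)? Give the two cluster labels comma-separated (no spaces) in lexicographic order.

N,V

iteration 1: select N,V (d=4, Q=-116); attach at lengths (13/3, -1/3); label the merged cluster NV
  updated: d(H,NV)=45/2, d(I,NV)=23, d(NV,U)=17/2
iteration 2: select H,I (d=9, Q=-121/2); attach at lengths (33/8, 39/8); label the merged cluster HI
  updated: d(HI,NV)=73/4, d(HI,U)=3
iteration 3: select HI,NV (d=73/4, Q=-119/4); attach at lengths (51/8, 95/8); label the merged cluster HINV
  updated: d(HINV,U)=-27/8
iteration 4: select HINV,U (d=-27/8); attach at lengths (-27/16, -27/16); label the merged cluster HINUV
final tree: (((H:33/8,I:39/8):51/8,(N:13/3,V:-1/3):95/8):-27/16,U:-27/16)
total length: 223/8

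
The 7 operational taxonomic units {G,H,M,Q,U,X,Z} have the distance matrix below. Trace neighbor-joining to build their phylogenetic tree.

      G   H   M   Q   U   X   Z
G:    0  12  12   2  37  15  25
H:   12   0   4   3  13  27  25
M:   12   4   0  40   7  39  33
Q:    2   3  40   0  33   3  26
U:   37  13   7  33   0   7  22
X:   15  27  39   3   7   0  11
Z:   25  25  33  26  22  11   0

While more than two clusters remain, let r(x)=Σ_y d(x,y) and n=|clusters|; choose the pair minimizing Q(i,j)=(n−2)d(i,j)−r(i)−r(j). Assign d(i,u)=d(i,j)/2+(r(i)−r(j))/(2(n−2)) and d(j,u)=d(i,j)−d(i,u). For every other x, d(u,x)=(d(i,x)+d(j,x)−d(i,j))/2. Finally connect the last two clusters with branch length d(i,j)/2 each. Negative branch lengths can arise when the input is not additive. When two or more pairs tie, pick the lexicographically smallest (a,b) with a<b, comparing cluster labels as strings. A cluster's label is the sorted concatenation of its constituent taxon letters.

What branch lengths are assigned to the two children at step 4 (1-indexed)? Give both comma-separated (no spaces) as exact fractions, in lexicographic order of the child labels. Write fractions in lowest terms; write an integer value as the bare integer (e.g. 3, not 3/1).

2,0

iteration 1: select M,U (d=7, Q=-219); attach at lengths (51/10, 19/10); label the merged cluster MU
  updated: d(G,MU)=21, d(H,MU)=5, d(MU,Q)=33, d(MU,X)=39/2, d(MU,Z)=24
iteration 2: select H,MU (d=5, Q=-309/2); attach at lengths (-21/16, 101/16); label the merged cluster HMU
  updated: d(G,HMU)=14, d(HMU,Q)=31/2, d(HMU,X)=83/4, d(HMU,Z)=22
iteration 3: select X,Z (d=11, Q=-403/4); attach at lengths (-5/24, 269/24); label the merged cluster XZ
  updated: d(G,XZ)=29/2, d(HMU,XZ)=127/8, d(Q,XZ)=9
iteration 4: select G,Q (d=2, Q=-53); attach at lengths (2, 0); label the merged cluster GQ
  updated: d(GQ,HMU)=55/4, d(GQ,XZ)=43/4
iteration 5: select GQ,HMU (d=55/4, Q=-323/8); attach at lengths (69/16, 151/16); label the merged cluster GHMQU
  updated: d(GHMQU,XZ)=103/16
iteration 6: select GHMQU,XZ (d=103/16); attach at lengths (103/32, 103/32); label the merged cluster GHMQUXZ
final tree: (((G:2,Q:0):69/16,(H:-21/16,(M:51/10,U:19/10):101/16):151/16):103/32,(X:-5/24,Z:269/24):103/32)
total length: 723/16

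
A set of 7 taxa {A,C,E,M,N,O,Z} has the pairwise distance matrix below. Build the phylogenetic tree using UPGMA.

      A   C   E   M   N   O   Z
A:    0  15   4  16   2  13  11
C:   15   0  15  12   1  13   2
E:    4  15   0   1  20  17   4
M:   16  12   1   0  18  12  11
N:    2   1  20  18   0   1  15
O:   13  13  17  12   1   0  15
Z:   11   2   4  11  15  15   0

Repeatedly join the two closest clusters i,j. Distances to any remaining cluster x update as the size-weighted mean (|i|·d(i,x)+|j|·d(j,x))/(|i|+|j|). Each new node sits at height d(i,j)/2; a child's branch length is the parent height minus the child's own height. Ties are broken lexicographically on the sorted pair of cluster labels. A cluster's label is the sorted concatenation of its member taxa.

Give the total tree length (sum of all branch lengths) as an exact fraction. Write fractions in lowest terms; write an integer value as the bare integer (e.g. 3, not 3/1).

iteration 1: select C,N (d=1); attach at lengths (1/2, 1/2); label the merged cluster CN
  updated: d(A,CN)=17/2, d(CN,E)=35/2, d(CN,M)=15, d(CN,O)=7, d(CN,Z)=17/2
iteration 2: select E,M (d=1); attach at lengths (1/2, 1/2); label the merged cluster EM
  updated: d(A,EM)=10, d(CN,EM)=65/4, d(EM,O)=29/2, d(EM,Z)=15/2
iteration 3: select CN,O (d=7); attach at lengths (3, 7/2); label the merged cluster CNO
  updated: d(A,CNO)=10, d(CNO,EM)=47/3, d(CNO,Z)=32/3
iteration 4: select EM,Z (d=15/2); attach at lengths (13/4, 15/4); label the merged cluster EMZ
  updated: d(A,EMZ)=31/3, d(CNO,EMZ)=14
iteration 5: select A,CNO (d=10); attach at lengths (5, 3/2); label the merged cluster ACNO
  updated: d(ACNO,EMZ)=157/12
iteration 6: select ACNO,EMZ (d=157/12); attach at lengths (37/24, 67/24); label the merged cluster ACEMNOZ
final tree: ((A:5,((C:1/2,N:1/2):3,O:7/2):3/2):37/24,((E:1/2,M:1/2):13/4,Z:15/4):67/24)
total length: 79/3

79/3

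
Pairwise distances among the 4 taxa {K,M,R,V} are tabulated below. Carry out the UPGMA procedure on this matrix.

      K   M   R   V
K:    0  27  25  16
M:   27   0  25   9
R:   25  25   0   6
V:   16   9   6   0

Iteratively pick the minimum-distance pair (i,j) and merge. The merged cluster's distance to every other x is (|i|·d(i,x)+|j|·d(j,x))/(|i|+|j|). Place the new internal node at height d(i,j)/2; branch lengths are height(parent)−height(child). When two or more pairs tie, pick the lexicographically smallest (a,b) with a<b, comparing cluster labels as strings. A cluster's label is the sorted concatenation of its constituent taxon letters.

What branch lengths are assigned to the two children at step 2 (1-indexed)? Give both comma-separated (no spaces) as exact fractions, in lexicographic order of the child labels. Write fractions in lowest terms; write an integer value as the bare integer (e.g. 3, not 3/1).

17/2,11/2

iteration 1: select R,V (d=6); attach at lengths (3, 3); label the merged cluster RV
  updated: d(K,RV)=41/2, d(M,RV)=17
iteration 2: select M,RV (d=17); attach at lengths (17/2, 11/2); label the merged cluster MRV
  updated: d(K,MRV)=68/3
iteration 3: select K,MRV (d=68/3); attach at lengths (34/3, 17/6); label the merged cluster KMRV
final tree: (K:34/3,(M:17/2,(R:3,V:3):11/2):17/6)
total length: 205/6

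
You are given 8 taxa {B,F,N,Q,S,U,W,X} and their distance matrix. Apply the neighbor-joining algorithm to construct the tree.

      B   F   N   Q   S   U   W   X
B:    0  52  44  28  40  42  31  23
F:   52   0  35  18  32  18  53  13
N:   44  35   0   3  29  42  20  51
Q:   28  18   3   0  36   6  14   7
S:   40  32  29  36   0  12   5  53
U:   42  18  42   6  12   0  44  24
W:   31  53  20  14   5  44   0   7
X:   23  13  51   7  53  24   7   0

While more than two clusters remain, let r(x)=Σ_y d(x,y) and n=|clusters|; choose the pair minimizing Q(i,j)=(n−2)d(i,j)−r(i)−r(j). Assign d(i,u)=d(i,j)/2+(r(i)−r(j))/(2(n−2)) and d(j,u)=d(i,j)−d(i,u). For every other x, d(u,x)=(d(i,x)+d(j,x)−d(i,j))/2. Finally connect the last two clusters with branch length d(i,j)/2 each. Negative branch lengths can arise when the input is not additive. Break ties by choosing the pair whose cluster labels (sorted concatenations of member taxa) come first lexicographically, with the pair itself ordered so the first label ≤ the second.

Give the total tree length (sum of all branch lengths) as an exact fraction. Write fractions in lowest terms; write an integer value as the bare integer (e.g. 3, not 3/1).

1. join S+W (d=5, Q=-351) ⇒ SW; edges |S|=21/4, |W|=-1/4
  updated: d(B,SW)=33, d(F,SW)=40, d(N,SW)=22, d(Q,SW)=45/2, d(SW,U)=51/2, d(SW,X)=55/2
2. join N+Q (d=3, Q=-533/2) ⇒ NQ; edges |N|=51/4, |Q|=-39/4
  updated: d(B,NQ)=69/2, d(F,NQ)=25, d(NQ,SW)=83/4, d(NQ,U)=45/2, d(NQ,X)=55/2
3. join F+X (d=13, Q=-211) ⇒ FX; edges |F|=85/8, |X|=19/8
  updated: d(B,FX)=31, d(FX,NQ)=79/4, d(FX,SW)=109/4, d(FX,U)=29/2
4. join FX+U (d=29/2, Q=-307/2) ⇒ FUX; edges |FX|=21/4, |U|=37/4
  updated: d(B,FUX)=117/4, d(FUX,NQ)=111/8, d(FUX,SW)=153/8
5. join B+SW (d=33, Q=-829/8) ⇒ BSW; edges |B|=719/32, |SW|=337/32
  updated: d(BSW,FUX)=123/16, d(BSW,NQ)=89/8
6. join BSW+FUX (d=123/16, Q=-523/16) ⇒ BFSUWX; edges |BSW|=79/32, |FUX|=167/32
  updated: d(BFSUWX,NQ)=277/32
7. join BFSUWX+NQ (d=277/32) ⇒ BFNQSUWX; edges |BFSUWX|=277/64, |NQ|=277/64
final tree: (((B:719/32,(S:21/4,W:-1/4):337/32):79/32,((F:85/8,X:19/8):21/4,U:37/4):167/32):277/64,(N:51/4,Q:-39/4):277/64)
total length: 2715/32

2715/32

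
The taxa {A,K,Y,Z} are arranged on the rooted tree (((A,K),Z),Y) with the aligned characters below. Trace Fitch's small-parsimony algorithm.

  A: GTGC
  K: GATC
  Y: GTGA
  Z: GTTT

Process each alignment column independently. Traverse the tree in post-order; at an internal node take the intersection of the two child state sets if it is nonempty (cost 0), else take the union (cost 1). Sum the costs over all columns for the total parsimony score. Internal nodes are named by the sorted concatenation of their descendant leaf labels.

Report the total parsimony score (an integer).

[col 0] AK: children A:{G}, K:{G} ∩→ {G}; cost 0
[col 0] AKZ: children AK:{G}, Z:{G} ∩→ {G}; cost 0
[col 0] AKYZ: children AKZ:{G}, Y:{G} ∩→ {G}; cost 0
[col 1] AK: children A:{T}, K:{A} ∪→ {A,T}; cost 1
[col 1] AKZ: children AK:{A,T}, Z:{T} ∩→ {T}; cost 0
[col 1] AKYZ: children AKZ:{T}, Y:{T} ∩→ {T}; cost 0
[col 2] AK: children A:{G}, K:{T} ∪→ {G,T}; cost 1
[col 2] AKZ: children AK:{G,T}, Z:{T} ∩→ {T}; cost 0
[col 2] AKYZ: children AKZ:{T}, Y:{G} ∪→ {G,T}; cost 1
[col 3] AK: children A:{C}, K:{C} ∩→ {C}; cost 0
[col 3] AKZ: children AK:{C}, Z:{T} ∪→ {C,T}; cost 1
[col 3] AKYZ: children AKZ:{C,T}, Y:{A} ∪→ {A,C,T}; cost 1
per-site changes: [0, 1, 2, 2]; total = 5

5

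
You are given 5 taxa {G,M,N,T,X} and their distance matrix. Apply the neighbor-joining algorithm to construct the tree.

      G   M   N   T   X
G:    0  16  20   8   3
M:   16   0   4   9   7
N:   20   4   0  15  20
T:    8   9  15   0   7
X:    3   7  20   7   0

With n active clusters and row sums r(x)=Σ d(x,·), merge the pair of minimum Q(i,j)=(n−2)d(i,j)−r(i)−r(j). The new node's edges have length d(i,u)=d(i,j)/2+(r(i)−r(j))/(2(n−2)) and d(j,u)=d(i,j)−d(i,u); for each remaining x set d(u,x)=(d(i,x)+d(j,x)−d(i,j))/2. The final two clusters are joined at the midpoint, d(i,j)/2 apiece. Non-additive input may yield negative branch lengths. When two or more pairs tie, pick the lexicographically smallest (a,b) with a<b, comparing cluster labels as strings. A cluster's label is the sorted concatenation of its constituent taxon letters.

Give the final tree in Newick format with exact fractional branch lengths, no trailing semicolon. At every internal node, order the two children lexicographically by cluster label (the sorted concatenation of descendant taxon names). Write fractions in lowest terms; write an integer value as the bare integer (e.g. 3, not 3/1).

step 1: merge (M,N) at d=4, Q=-83; branch lengths M→-11/6, N→35/6; new cluster MN
  updated: d(G,MN)=16, d(MN,T)=10, d(MN,X)=23/2
step 2: merge (G,X) at d=3, Q=-85/2; branch lengths G→23/8, X→1/8; new cluster GX
  updated: d(GX,MN)=49/4, d(GX,T)=6
step 3: merge (GX,MN) at d=49/4, Q=-113/4; branch lengths GX→33/8, MN→65/8; new cluster GMNX
  updated: d(GMNX,T)=15/8
step 4: merge (GMNX,T) at d=15/8; branch lengths GMNX→15/16, T→15/16; new cluster GMNTX
final tree: (((G:23/8,X:1/8):33/8,(M:-11/6,N:35/6):65/8):15/16,T:15/16)
total length: 169/8

(((G:23/8,X:1/8):33/8,(M:-11/6,N:35/6):65/8):15/16,T:15/16)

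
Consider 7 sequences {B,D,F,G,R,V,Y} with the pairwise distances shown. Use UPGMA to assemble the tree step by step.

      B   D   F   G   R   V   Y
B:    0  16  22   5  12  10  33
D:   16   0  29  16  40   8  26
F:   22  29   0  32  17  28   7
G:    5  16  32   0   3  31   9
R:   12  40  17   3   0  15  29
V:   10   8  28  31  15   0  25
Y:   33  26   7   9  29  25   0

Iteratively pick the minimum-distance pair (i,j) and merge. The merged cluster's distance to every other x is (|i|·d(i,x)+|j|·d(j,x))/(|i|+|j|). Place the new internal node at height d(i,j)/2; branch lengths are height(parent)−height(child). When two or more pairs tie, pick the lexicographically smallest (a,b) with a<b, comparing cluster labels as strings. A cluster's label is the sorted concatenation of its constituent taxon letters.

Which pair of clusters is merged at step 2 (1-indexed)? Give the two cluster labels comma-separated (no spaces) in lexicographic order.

F,Y

1. join G+R (d=3) ⇒ GR; edges |G|=3/2, |R|=3/2
  updated: d(B,GR)=17/2, d(D,GR)=28, d(F,GR)=49/2, d(GR,V)=23, d(GR,Y)=19
2. join F+Y (d=7) ⇒ FY; edges |F|=7/2, |Y|=7/2
  updated: d(B,FY)=55/2, d(D,FY)=55/2, d(FY,GR)=87/4, d(FY,V)=53/2
3. join D+V (d=8) ⇒ DV; edges |D|=4, |V|=4
  updated: d(B,DV)=13, d(DV,FY)=27, d(DV,GR)=51/2
4. join B+GR (d=17/2) ⇒ BGR; edges |B|=17/4, |GR|=11/4
  updated: d(BGR,DV)=64/3, d(BGR,FY)=71/3
5. join BGR+DV (d=64/3) ⇒ BDGRV; edges |BGR|=77/12, |DV|=20/3
  updated: d(BDGRV,FY)=25
6. join BDGRV+FY (d=25) ⇒ BDFGRVY; edges |BDGRV|=11/6, |FY|=9
final tree: (((B:17/4,(G:3/2,R:3/2):11/4):77/12,(D:4,V:4):20/3):11/6,(F:7/2,Y:7/2):9)
total length: 587/12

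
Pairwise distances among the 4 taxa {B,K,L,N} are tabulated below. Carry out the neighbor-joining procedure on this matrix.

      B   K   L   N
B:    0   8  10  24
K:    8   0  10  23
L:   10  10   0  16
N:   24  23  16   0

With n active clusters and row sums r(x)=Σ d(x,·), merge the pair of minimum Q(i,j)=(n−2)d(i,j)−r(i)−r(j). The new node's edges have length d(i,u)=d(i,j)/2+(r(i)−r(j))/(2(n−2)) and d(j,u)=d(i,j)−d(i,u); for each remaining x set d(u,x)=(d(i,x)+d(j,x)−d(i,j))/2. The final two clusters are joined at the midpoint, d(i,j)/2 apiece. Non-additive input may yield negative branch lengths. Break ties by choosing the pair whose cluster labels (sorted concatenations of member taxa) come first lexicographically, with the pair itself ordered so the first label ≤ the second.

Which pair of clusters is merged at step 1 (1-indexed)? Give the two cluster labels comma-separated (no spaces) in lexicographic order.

B,K

1. join B+K (d=8, Q=-67) ⇒ BK; edges |B|=17/4, |K|=15/4
  updated: d(BK,L)=6, d(BK,N)=39/2
2. join BK+L (d=6, Q=-83/2) ⇒ BKL; edges |BK|=19/4, |L|=5/4
  updated: d(BKL,N)=59/4
3. join BKL+N (d=59/4) ⇒ BKLN; edges |BKL|=59/8, |N|=59/8
final tree: (((B:17/4,K:15/4):19/4,L:5/4):59/8,N:59/8)
total length: 115/4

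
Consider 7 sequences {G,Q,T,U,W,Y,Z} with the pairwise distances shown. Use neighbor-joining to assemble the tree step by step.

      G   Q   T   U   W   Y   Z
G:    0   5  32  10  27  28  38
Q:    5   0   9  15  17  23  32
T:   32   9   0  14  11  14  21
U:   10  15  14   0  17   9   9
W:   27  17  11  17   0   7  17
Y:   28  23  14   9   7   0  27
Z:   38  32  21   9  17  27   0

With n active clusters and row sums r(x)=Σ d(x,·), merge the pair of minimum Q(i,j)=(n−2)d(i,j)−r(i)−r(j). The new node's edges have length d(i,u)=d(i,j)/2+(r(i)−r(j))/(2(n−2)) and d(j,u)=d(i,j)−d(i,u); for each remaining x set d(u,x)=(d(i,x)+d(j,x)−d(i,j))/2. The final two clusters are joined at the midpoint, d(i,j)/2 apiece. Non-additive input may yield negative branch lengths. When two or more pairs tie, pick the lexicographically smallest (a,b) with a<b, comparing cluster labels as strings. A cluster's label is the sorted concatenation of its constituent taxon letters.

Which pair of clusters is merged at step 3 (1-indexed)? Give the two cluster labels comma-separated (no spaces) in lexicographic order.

step 1: merge (G,Q) at d=5, Q=-216; branch lengths G→32/5, Q→-7/5; new cluster GQ
  updated: d(GQ,T)=18, d(GQ,U)=10, d(GQ,W)=39/2, d(GQ,Y)=23, d(GQ,Z)=65/2
step 2: merge (U,Z) at d=9, Q=-259/2; branch lengths U→-23/16, Z→167/16; new cluster UZ
  updated: d(GQ,UZ)=67/4, d(T,UZ)=13, d(UZ,W)=25/2, d(UZ,Y)=27/2
step 3: merge (W,Y) at d=7, Q=-173/2; branch lengths W→9/4, Y→19/4; new cluster WY
  updated: d(GQ,WY)=71/4, d(T,WY)=9, d(UZ,WY)=19/2
step 4: merge (GQ,UZ) at d=67/4, Q=-233/4; branch lengths GQ→187/16, UZ→81/16; new cluster GQUZ
  updated: d(GQUZ,T)=57/8, d(GQUZ,WY)=21/4
step 5: merge (GQUZ,T) at d=57/8, Q=-171/8; branch lengths GQUZ→27/16, T→87/16; new cluster GQTUZ
  updated: d(GQTUZ,WY)=57/16
step 6: merge (GQTUZ,WY) at d=57/16; branch lengths GQTUZ→57/32, WY→57/32; new cluster GQTUWYZ
final tree: ((((G:32/5,Q:-7/5):187/16,(U:-23/16,Z:167/16):81/16):27/16,T:87/16):57/32,(W:9/4,Y:19/4):57/32)
total length: 775/16

W,Y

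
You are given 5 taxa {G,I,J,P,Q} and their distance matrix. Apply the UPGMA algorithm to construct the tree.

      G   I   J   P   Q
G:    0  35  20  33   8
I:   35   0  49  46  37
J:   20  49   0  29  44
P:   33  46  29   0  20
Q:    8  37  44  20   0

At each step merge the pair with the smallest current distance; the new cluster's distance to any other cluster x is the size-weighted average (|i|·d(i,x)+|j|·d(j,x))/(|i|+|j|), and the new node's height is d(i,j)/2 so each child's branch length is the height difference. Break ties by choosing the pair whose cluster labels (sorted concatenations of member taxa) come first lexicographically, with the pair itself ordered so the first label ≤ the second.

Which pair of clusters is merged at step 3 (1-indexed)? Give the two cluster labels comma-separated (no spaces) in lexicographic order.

step 1: merge (G,Q) at d=8; branch lengths G→4, Q→4; new cluster GQ
  updated: d(GQ,I)=36, d(GQ,J)=32, d(GQ,P)=53/2
step 2: merge (GQ,P) at d=53/2; branch lengths GQ→37/4, P→53/4; new cluster GPQ
  updated: d(GPQ,I)=118/3, d(GPQ,J)=31
step 3: merge (GPQ,J) at d=31; branch lengths GPQ→9/4, J→31/2; new cluster GJPQ
  updated: d(GJPQ,I)=167/4
step 4: merge (GJPQ,I) at d=167/4; branch lengths GJPQ→43/8, I→167/8; new cluster GIJPQ
final tree: ((((G:4,Q:4):37/4,P:53/4):9/4,J:31/2):43/8,I:167/8)
total length: 149/2

GPQ,J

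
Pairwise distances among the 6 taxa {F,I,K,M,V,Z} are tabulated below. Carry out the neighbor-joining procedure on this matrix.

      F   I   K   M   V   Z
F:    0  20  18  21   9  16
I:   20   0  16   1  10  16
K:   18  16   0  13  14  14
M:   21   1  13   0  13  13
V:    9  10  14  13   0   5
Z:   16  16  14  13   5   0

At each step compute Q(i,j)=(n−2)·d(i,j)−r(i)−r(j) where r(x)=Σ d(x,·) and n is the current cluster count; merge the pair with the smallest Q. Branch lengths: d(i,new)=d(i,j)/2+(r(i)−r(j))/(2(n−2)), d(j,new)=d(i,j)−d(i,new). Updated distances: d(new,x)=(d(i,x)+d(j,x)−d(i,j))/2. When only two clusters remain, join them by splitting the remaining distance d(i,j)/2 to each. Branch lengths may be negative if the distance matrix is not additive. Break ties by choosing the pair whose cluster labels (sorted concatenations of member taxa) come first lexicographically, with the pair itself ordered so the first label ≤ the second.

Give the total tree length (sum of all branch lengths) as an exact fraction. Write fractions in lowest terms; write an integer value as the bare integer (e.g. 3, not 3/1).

iteration 1: select I,M (d=1, Q=-120); attach at lengths (3/4, 1/4); label the merged cluster IM
  updated: d(F,IM)=20, d(IM,K)=14, d(IM,V)=11, d(IM,Z)=14
iteration 2: select IM,K (d=14, Q=-77); attach at lengths (41/6, 43/6); label the merged cluster IKM
  updated: d(F,IKM)=12, d(IKM,V)=11/2, d(IKM,Z)=7
iteration 3: select F,V (d=9, Q=-77/2); attach at lengths (71/8, 1/8); label the merged cluster FV
  updated: d(FV,IKM)=17/4, d(FV,Z)=6
iteration 4: select FV,IKM (d=17/4, Q=-69/4); attach at lengths (13/8, 21/8); label the merged cluster FIKMV
  updated: d(FIKMV,Z)=35/8
iteration 5: select FIKMV,Z (d=35/8); attach at lengths (35/16, 35/16); label the merged cluster FIKMVZ
final tree: (((F:71/8,V:1/8):13/8,((I:3/4,M:1/4):41/6,K:43/6):21/8):35/16,Z:35/16)
total length: 261/8

261/8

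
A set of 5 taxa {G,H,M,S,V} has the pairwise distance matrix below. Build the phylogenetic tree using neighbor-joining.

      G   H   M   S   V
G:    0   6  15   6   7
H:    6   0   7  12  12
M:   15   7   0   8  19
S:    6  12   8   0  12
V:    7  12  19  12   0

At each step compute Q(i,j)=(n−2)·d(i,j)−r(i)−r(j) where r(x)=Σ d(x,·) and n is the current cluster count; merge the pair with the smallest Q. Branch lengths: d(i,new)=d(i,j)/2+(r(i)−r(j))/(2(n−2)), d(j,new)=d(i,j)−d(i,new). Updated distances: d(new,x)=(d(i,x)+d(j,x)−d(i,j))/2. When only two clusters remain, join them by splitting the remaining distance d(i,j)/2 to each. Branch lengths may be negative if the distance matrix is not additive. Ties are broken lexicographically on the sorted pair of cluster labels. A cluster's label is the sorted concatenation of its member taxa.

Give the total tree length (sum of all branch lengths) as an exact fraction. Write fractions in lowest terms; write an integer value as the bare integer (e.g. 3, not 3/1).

1. join H+M (d=7, Q=-65) ⇒ HM; edges |H|=3/2, |M|=11/2
  updated: d(G,HM)=7, d(HM,S)=13/2, d(HM,V)=12
2. join G+V (d=7, Q=-37) ⇒ GV; edges |G|=3/4, |V|=25/4
  updated: d(GV,HM)=6, d(GV,S)=11/2
3. join GV+HM (d=6, Q=-18) ⇒ GHMV; edges |GV|=5/2, |HM|=7/2
  updated: d(GHMV,S)=3
4. join GHMV+S (d=3) ⇒ GHMSV; edges |GHMV|=3/2, |S|=3/2
final tree: (((G:3/4,V:25/4):5/2,(H:3/2,M:11/2):7/2):3/2,S:3/2)
total length: 23

23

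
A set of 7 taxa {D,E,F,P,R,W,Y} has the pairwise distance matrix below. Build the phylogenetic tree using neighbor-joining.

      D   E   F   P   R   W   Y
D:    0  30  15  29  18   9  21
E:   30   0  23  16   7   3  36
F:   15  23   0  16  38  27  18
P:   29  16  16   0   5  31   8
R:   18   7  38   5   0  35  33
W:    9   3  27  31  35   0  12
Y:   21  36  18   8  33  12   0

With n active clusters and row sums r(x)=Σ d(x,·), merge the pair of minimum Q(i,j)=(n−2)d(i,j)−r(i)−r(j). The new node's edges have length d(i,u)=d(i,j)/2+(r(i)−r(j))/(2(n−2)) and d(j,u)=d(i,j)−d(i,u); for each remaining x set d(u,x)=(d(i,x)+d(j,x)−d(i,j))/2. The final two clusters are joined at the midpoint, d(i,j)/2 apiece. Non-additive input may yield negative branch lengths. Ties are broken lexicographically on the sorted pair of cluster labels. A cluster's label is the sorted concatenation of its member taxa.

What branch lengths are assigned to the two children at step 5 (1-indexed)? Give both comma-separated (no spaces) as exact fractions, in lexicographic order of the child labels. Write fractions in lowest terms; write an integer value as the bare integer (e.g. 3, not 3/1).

1. join E+W (d=3, Q=-217) ⇒ EW; edges |E|=13/10, |W|=17/10
  updated: d(D,EW)=18, d(EW,F)=47/2, d(EW,P)=22, d(EW,R)=39/2, d(EW,Y)=45/2
2. join P+R (d=5, Q=-347/2) ⇒ PR; edges |P|=-27/16, |R|=107/16
  updated: d(D,PR)=21, d(EW,PR)=73/4, d(F,PR)=49/2, d(PR,Y)=18
3. join D+F (d=15, Q=-111) ⇒ DF; edges |D|=13/2, |F|=17/2
  updated: d(DF,EW)=53/4, d(DF,PR)=61/4, d(DF,Y)=12
4. join DF+Y (d=12, Q=-69) ⇒ DFY; edges |DF|=3, |Y|=9
  updated: d(DFY,EW)=95/8, d(DFY,PR)=85/8
5. join DFY+EW (d=95/8, Q=-163/4) ⇒ DEFWY; edges |DFY|=17/8, |EW|=39/4
  updated: d(DEFWY,PR)=17/2
6. join DEFWY+PR (d=17/2) ⇒ DEFPRWY; edges |DEFWY|=17/4, |PR|=17/4
final tree: ((((D:13/2,F:17/2):3,Y:9):17/8,(E:13/10,W:17/10):39/4):17/4,(P:-27/16,R:107/16):17/4)
total length: 443/8

17/8,39/4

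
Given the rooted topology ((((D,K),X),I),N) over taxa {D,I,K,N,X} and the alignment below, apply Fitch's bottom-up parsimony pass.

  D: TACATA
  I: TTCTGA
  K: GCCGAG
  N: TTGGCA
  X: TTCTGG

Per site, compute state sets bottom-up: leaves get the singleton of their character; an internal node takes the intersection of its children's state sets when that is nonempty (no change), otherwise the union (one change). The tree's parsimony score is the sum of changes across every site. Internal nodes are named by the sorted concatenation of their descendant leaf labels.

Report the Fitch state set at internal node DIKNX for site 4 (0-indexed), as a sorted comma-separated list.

[col 0] DK: children D:{T}, K:{G} ∪→ {G,T}; cost 1
[col 0] DKX: children DK:{G,T}, X:{T} ∩→ {T}; cost 0
[col 0] DIKX: children DKX:{T}, I:{T} ∩→ {T}; cost 0
[col 0] DIKNX: children DIKX:{T}, N:{T} ∩→ {T}; cost 0
[col 1] DK: children D:{A}, K:{C} ∪→ {A,C}; cost 1
[col 1] DKX: children DK:{A,C}, X:{T} ∪→ {A,C,T}; cost 1
[col 1] DIKX: children DKX:{A,C,T}, I:{T} ∩→ {T}; cost 0
[col 1] DIKNX: children DIKX:{T}, N:{T} ∩→ {T}; cost 0
[col 2] DK: children D:{C}, K:{C} ∩→ {C}; cost 0
[col 2] DKX: children DK:{C}, X:{C} ∩→ {C}; cost 0
[col 2] DIKX: children DKX:{C}, I:{C} ∩→ {C}; cost 0
[col 2] DIKNX: children DIKX:{C}, N:{G} ∪→ {C,G}; cost 1
[col 3] DK: children D:{A}, K:{G} ∪→ {A,G}; cost 1
[col 3] DKX: children DK:{A,G}, X:{T} ∪→ {A,G,T}; cost 1
[col 3] DIKX: children DKX:{A,G,T}, I:{T} ∩→ {T}; cost 0
[col 3] DIKNX: children DIKX:{T}, N:{G} ∪→ {G,T}; cost 1
[col 4] DK: children D:{T}, K:{A} ∪→ {A,T}; cost 1
[col 4] DKX: children DK:{A,T}, X:{G} ∪→ {A,G,T}; cost 1
[col 4] DIKX: children DKX:{A,G,T}, I:{G} ∩→ {G}; cost 0
[col 4] DIKNX: children DIKX:{G}, N:{C} ∪→ {C,G}; cost 1
[col 5] DK: children D:{A}, K:{G} ∪→ {A,G}; cost 1
[col 5] DKX: children DK:{A,G}, X:{G} ∩→ {G}; cost 0
[col 5] DIKX: children DKX:{G}, I:{A} ∪→ {A,G}; cost 1
[col 5] DIKNX: children DIKX:{A,G}, N:{A} ∩→ {A}; cost 0
per-site changes: [1, 2, 1, 3, 3, 2]; total = 12

C,G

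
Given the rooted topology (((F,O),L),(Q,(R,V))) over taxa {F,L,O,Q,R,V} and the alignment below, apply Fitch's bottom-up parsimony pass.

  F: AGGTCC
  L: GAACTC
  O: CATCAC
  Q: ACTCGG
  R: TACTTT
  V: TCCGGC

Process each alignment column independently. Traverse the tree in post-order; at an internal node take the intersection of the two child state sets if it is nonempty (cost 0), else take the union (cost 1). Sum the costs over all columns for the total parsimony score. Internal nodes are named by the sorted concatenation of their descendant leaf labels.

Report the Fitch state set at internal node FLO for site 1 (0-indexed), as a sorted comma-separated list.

A

site 0, node FO: F={A} ∪ O={C} → {A,C} (+1)
site 0, node FLO: FO={A,C} ∪ L={G} → {A,C,G} (+1)
site 0, node RV: R={T} ∩ V={T} → {T} (+0)
site 0, node QRV: Q={A} ∪ RV={T} → {A,T} (+1)
site 0, node FLOQRV: FLO={A,C,G} ∩ QRV={A,T} → {A} (+0)
site 1, node FO: F={G} ∪ O={A} → {A,G} (+1)
site 1, node FLO: FO={A,G} ∩ L={A} → {A} (+0)
site 1, node RV: R={A} ∪ V={C} → {A,C} (+1)
site 1, node QRV: Q={C} ∩ RV={A,C} → {C} (+0)
site 1, node FLOQRV: FLO={A} ∪ QRV={C} → {A,C} (+1)
site 2, node FO: F={G} ∪ O={T} → {G,T} (+1)
site 2, node FLO: FO={G,T} ∪ L={A} → {A,G,T} (+1)
site 2, node RV: R={C} ∩ V={C} → {C} (+0)
site 2, node QRV: Q={T} ∪ RV={C} → {C,T} (+1)
site 2, node FLOQRV: FLO={A,G,T} ∩ QRV={C,T} → {T} (+0)
site 3, node FO: F={T} ∪ O={C} → {C,T} (+1)
site 3, node FLO: FO={C,T} ∩ L={C} → {C} (+0)
site 3, node RV: R={T} ∪ V={G} → {G,T} (+1)
site 3, node QRV: Q={C} ∪ RV={G,T} → {C,G,T} (+1)
site 3, node FLOQRV: FLO={C} ∩ QRV={C,G,T} → {C} (+0)
site 4, node FO: F={C} ∪ O={A} → {A,C} (+1)
site 4, node FLO: FO={A,C} ∪ L={T} → {A,C,T} (+1)
site 4, node RV: R={T} ∪ V={G} → {G,T} (+1)
site 4, node QRV: Q={G} ∩ RV={G,T} → {G} (+0)
site 4, node FLOQRV: FLO={A,C,T} ∪ QRV={G} → {A,C,G,T} (+1)
site 5, node FO: F={C} ∩ O={C} → {C} (+0)
site 5, node FLO: FO={C} ∩ L={C} → {C} (+0)
site 5, node RV: R={T} ∪ V={C} → {C,T} (+1)
site 5, node QRV: Q={G} ∪ RV={C,T} → {C,G,T} (+1)
site 5, node FLOQRV: FLO={C} ∩ QRV={C,G,T} → {C} (+0)
per-site changes: [3, 3, 3, 3, 4, 2]; total = 18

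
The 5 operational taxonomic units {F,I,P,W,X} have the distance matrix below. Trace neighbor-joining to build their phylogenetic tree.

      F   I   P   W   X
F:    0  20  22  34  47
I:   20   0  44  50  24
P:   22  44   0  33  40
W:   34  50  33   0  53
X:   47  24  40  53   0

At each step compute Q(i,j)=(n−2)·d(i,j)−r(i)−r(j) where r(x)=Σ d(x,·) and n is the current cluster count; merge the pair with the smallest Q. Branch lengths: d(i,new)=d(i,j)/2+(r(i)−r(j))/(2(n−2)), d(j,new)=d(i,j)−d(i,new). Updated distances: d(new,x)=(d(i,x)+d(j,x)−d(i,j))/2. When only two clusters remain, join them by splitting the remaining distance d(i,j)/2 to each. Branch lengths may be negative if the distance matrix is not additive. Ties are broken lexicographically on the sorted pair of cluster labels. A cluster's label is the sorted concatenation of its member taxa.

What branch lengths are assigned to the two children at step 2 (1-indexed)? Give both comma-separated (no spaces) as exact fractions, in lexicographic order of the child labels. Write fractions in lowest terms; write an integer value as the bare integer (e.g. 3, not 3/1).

59/8,113/8

1. join I+X (d=24, Q=-230) ⇒ IX; edges |I|=23/3, |X|=49/3
  updated: d(F,IX)=43/2, d(IX,P)=30, d(IX,W)=79/2
2. join F+IX (d=43/2, Q=-251/2) ⇒ FIX; edges |F|=59/8, |IX|=113/8
  updated: d(FIX,P)=61/4, d(FIX,W)=26
3. join FIX+P (d=61/4, Q=-297/4) ⇒ FIPX; edges |FIX|=33/8, |P|=89/8
  updated: d(FIPX,W)=175/8
4. join FIPX+W (d=175/8) ⇒ FIPWX; edges |FIPX|=175/16, |W|=175/16
final tree: (((F:59/8,(I:23/3,X:49/3):113/8):33/8,P:89/8):175/16,W:175/16)
total length: 661/8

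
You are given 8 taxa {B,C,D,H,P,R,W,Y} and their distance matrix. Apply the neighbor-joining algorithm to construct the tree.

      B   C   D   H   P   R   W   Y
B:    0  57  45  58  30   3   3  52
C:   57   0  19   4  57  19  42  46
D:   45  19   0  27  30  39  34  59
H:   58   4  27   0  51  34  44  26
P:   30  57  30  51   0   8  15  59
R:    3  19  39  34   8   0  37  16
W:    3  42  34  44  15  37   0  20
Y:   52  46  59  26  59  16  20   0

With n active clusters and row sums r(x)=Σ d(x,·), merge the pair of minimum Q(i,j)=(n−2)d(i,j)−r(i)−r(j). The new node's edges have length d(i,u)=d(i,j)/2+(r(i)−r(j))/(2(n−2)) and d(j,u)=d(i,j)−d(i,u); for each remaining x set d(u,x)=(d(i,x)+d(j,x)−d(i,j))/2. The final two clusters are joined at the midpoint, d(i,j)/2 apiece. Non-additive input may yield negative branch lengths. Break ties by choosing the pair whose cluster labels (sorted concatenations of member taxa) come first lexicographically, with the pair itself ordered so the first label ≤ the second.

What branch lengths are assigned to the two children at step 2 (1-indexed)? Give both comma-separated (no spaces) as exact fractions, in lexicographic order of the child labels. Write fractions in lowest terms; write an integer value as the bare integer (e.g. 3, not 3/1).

iteration 1: select C,H (d=4, Q=-464); attach at lengths (2, 2); label the merged cluster CH
  updated: d(B,CH)=111/2, d(CH,D)=21, d(CH,P)=52, d(CH,R)=49/2, d(CH,W)=41, d(CH,Y)=34
iteration 2: select CH,D (d=21, Q=-351); attach at lengths (21/2, 21/2); label the merged cluster CDH
  updated: d(B,CDH)=159/4, d(CDH,P)=61/2, d(CDH,R)=85/4, d(CDH,W)=27, d(CDH,Y)=36
iteration 3: select B,W (d=3, Q=-871/4); attach at lengths (151/32, -55/32); label the merged cluster BW
  updated: d(BW,CDH)=255/8, d(BW,P)=21, d(BW,R)=37/2, d(BW,Y)=69/2
iteration 4: select BW,P (d=21, Q=-1291/8); attach at lengths (403/48, 605/48); label the merged cluster BPW
  updated: d(BPW,CDH)=331/16, d(BPW,R)=11/4, d(BPW,Y)=145/4
iteration 5: select BPW,CDH (d=331/16, Q=-385/4); attach at lengths (185/32, 477/32); label the merged cluster BCDHPW
  updated: d(BCDHPW,R)=53/32, d(BCDHPW,Y)=825/32
iteration 6: select BCDHPW,R (d=53/32, Q=-695/16); attach at lengths (183/32, -65/16); label the merged cluster BCDHPRW
  updated: d(BCDHPRW,Y)=321/16
iteration 7: select BCDHPRW,Y (d=321/16); attach at lengths (321/32, 321/32); label the merged cluster BCDHPRWY
final tree: (((((B:151/32,W:-55/32):403/48,P:605/48):185/32,((C:2,H:2):21/2,D:21/2):477/32):183/32,R:-65/16):321/32,Y:321/32)
total length: 2925/32

21/2,21/2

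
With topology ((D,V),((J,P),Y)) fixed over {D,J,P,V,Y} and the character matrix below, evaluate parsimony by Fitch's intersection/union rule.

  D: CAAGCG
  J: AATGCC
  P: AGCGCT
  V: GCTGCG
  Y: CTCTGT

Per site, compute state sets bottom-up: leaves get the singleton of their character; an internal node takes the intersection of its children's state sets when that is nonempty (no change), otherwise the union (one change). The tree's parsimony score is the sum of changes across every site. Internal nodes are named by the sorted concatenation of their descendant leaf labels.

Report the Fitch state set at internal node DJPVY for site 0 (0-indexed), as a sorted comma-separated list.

C

site 0, node DV: D={C} ∪ V={G} → {C,G} (+1)
site 0, node JP: J={A} ∩ P={A} → {A} (+0)
site 0, node JPY: JP={A} ∪ Y={C} → {A,C} (+1)
site 0, node DJPVY: DV={C,G} ∩ JPY={A,C} → {C} (+0)
site 1, node DV: D={A} ∪ V={C} → {A,C} (+1)
site 1, node JP: J={A} ∪ P={G} → {A,G} (+1)
site 1, node JPY: JP={A,G} ∪ Y={T} → {A,G,T} (+1)
site 1, node DJPVY: DV={A,C} ∩ JPY={A,G,T} → {A} (+0)
site 2, node DV: D={A} ∪ V={T} → {A,T} (+1)
site 2, node JP: J={T} ∪ P={C} → {C,T} (+1)
site 2, node JPY: JP={C,T} ∩ Y={C} → {C} (+0)
site 2, node DJPVY: DV={A,T} ∪ JPY={C} → {A,C,T} (+1)
site 3, node DV: D={G} ∩ V={G} → {G} (+0)
site 3, node JP: J={G} ∩ P={G} → {G} (+0)
site 3, node JPY: JP={G} ∪ Y={T} → {G,T} (+1)
site 3, node DJPVY: DV={G} ∩ JPY={G,T} → {G} (+0)
site 4, node DV: D={C} ∩ V={C} → {C} (+0)
site 4, node JP: J={C} ∩ P={C} → {C} (+0)
site 4, node JPY: JP={C} ∪ Y={G} → {C,G} (+1)
site 4, node DJPVY: DV={C} ∩ JPY={C,G} → {C} (+0)
site 5, node DV: D={G} ∩ V={G} → {G} (+0)
site 5, node JP: J={C} ∪ P={T} → {C,T} (+1)
site 5, node JPY: JP={C,T} ∩ Y={T} → {T} (+0)
site 5, node DJPVY: DV={G} ∪ JPY={T} → {G,T} (+1)
per-site changes: [2, 3, 3, 1, 1, 2]; total = 12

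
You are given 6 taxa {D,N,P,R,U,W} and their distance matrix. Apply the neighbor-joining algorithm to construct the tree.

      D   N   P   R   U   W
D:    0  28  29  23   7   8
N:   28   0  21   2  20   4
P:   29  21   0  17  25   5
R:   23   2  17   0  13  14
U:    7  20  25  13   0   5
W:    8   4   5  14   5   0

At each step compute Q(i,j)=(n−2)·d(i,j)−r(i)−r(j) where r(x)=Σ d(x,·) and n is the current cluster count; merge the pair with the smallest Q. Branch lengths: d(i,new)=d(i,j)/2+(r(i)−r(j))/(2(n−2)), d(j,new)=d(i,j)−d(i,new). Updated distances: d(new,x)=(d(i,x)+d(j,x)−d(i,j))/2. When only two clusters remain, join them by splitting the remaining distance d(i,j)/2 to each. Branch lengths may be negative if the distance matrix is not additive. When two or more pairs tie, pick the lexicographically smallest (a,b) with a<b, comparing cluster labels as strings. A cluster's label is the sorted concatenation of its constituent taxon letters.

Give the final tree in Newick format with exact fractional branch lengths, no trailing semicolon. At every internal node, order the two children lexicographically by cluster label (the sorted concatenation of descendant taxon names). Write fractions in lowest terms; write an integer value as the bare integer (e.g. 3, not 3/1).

((((D:53/8,U:3/8):33/4,W:-21/4):11/4,(N:1,R:1):8):5,P:5)

1. join D+U (d=7, Q=-137) ⇒ DU; edges |D|=53/8, |U|=3/8
  updated: d(DU,N)=41/2, d(DU,P)=47/2, d(DU,R)=29/2, d(DU,W)=3
2. join N+R (d=2, Q=-89) ⇒ NR; edges |N|=1, |R|=1
  updated: d(DU,NR)=33/2, d(NR,P)=18, d(NR,W)=8
3. join DU+W (d=3, Q=-53) ⇒ DUW; edges |DU|=33/4, |W|=-21/4
  updated: d(DUW,NR)=43/4, d(DUW,P)=51/4
4. join DUW+NR (d=43/4, Q=-83/2) ⇒ DNRUW; edges |DUW|=11/4, |NR|=8
  updated: d(DNRUW,P)=10
5. join DNRUW+P (d=10) ⇒ DNPRUW; edges |DNRUW|=5, |P|=5
final tree: ((((D:53/8,U:3/8):33/4,W:-21/4):11/4,(N:1,R:1):8):5,P:5)
total length: 131/4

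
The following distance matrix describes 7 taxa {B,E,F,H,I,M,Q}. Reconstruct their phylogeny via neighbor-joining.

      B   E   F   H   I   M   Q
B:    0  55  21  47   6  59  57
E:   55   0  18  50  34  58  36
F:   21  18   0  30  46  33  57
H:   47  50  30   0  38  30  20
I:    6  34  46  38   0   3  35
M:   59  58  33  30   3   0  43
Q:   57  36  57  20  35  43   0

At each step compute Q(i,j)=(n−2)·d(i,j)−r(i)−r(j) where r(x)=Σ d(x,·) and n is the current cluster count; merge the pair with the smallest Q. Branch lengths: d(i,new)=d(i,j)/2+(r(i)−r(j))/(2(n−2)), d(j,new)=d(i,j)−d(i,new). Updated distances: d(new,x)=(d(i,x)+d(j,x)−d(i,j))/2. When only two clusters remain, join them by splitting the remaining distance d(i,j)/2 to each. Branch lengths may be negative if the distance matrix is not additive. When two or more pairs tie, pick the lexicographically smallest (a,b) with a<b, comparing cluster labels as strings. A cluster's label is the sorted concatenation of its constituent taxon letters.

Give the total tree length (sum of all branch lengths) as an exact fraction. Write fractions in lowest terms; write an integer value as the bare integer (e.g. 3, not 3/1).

step 1: merge (B,I) at d=6, Q=-377; branch lengths B→113/10, I→-53/10; new cluster BI
  updated: d(BI,E)=83/2, d(BI,F)=61/2, d(BI,H)=79/2, d(BI,M)=28, d(BI,Q)=43
step 2: merge (E,F) at d=18, Q=-300; branch lengths E→107/8, F→37/8; new cluster EF
  updated: d(BI,EF)=27, d(EF,H)=31, d(EF,M)=73/2, d(EF,Q)=75/2
step 3: merge (H,Q) at d=20, Q=-204; branch lengths H→37/6, Q→83/6; new cluster HQ
  updated: d(BI,HQ)=125/4, d(EF,HQ)=97/4, d(HQ,M)=53/2
step 4: merge (BI,M) at d=28, Q=-485/4; branch lengths BI→205/16, M→243/16; new cluster BIM
  updated: d(BIM,EF)=71/4, d(BIM,HQ)=119/8
step 5: merge (BIM,EF) at d=71/4, Q=-455/8; branch lengths BIM→67/16, EF→217/16; new cluster BEFIM
  updated: d(BEFIM,HQ)=171/16
step 6: merge (BEFIM,HQ) at d=171/16; branch lengths BEFIM→171/32, HQ→171/32; new cluster BEFHIMQ
final tree: ((((B:113/10,I:-53/10):205/16,M:243/16):67/16,(E:107/8,F:37/8):217/16):171/32,(H:37/6,Q:83/6):171/32)
total length: 1607/16

1607/16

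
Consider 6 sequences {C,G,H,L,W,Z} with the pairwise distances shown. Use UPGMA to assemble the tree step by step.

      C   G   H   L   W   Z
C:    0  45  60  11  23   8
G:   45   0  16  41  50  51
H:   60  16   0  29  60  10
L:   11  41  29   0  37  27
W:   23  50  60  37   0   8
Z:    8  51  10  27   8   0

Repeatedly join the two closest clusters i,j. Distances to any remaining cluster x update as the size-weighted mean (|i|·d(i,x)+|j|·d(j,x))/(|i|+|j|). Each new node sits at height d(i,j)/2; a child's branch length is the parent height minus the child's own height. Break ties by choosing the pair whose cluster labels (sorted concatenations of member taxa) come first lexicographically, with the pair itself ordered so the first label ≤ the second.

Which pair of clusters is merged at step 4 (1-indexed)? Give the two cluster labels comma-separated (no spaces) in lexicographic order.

iteration 1: select C,Z (d=8); attach at lengths (4, 4); label the merged cluster CZ
  updated: d(CZ,G)=48, d(CZ,H)=35, d(CZ,L)=19, d(CZ,W)=31/2
iteration 2: select CZ,W (d=31/2); attach at lengths (15/4, 31/4); label the merged cluster CWZ
  updated: d(CWZ,G)=146/3, d(CWZ,H)=130/3, d(CWZ,L)=25
iteration 3: select G,H (d=16); attach at lengths (8, 8); label the merged cluster GH
  updated: d(CWZ,GH)=46, d(GH,L)=35
iteration 4: select CWZ,L (d=25); attach at lengths (19/4, 25/2); label the merged cluster CLWZ
  updated: d(CLWZ,GH)=173/4
iteration 5: select CLWZ,GH (d=173/4); attach at lengths (73/8, 109/8); label the merged cluster CGHLWZ
final tree: ((((C:4,Z:4):15/4,W:31/4):19/4,L:25/2):73/8,(G:8,H:8):109/8)
total length: 151/2

CWZ,L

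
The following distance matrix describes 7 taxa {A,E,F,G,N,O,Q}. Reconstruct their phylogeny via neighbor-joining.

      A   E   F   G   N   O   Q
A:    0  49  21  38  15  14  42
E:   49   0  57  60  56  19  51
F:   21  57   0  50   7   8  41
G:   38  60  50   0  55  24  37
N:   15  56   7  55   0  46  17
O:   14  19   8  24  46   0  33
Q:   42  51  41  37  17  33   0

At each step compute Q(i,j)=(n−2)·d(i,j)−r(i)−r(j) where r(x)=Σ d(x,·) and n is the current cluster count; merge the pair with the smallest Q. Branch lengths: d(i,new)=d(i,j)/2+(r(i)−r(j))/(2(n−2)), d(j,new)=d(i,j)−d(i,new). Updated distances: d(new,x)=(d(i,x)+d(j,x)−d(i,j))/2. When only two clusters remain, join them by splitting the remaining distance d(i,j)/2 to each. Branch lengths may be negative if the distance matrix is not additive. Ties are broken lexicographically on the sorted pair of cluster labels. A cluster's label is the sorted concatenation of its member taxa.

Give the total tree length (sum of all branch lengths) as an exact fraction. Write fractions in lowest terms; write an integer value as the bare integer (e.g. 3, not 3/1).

iteration 1: select F,N (d=7, Q=-345); attach at lengths (23/10, 47/10); label the merged cluster FN
  updated: d(A,FN)=29/2, d(E,FN)=53, d(FN,G)=49, d(FN,O)=47/2, d(FN,Q)=51/2
iteration 2: select E,O (d=19, Q=-539/2); attach at lengths (389/16, -85/16); label the merged cluster EO
  updated: d(A,EO)=22, d(EO,FN)=115/4, d(EO,G)=65/2, d(EO,Q)=65/2
iteration 3: select A,FN (d=29/2, Q=-763/4); attach at lengths (169/24, 179/24); label the merged cluster AFN
  updated: d(AFN,EO)=145/8, d(AFN,G)=145/4, d(AFN,Q)=53/2
iteration 4: select AFN,EO (d=145/8, Q=-511/4); attach at lengths (17/2, 77/8); label the merged cluster AEFNO
  updated: d(AEFNO,G)=405/16, d(AEFNO,Q)=327/16
iteration 5: select AEFNO,G (d=405/16, Q=-331/4); attach at lengths (35/8, 335/16); label the merged cluster AEFGNO
  updated: d(AEFGNO,Q)=257/16
iteration 6: select AEFGNO,Q (d=257/16); attach at lengths (257/32, 257/32); label the merged cluster AEFGNOQ
final tree: ((((A:169/24,(F:23/10,N:47/10):179/24):17/2,(E:389/16,O:-85/16):77/8):35/8,G:335/16):257/32,Q:257/32)
total length: 100

100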